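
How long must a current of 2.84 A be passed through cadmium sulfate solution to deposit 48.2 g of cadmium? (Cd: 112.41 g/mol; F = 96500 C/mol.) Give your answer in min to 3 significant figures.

486 min

n(Cd) = 48.2 / 112.41 = 0.4288 mol
Cd²⁺ + 2e⁻ → Cd, so n(e⁻) = 2 × 0.4288 = 0.8576 mol
Q = 0.8576 × 96500 = 82760 C
t = Q / I = 82760 / 2.84 = 29140 s = 486 min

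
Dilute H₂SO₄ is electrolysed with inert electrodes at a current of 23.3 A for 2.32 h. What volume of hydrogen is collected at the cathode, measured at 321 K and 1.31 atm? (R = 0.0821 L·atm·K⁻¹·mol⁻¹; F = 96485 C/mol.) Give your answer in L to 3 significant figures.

Q = It = 23.3 × 8352 = 1.946×10^5 C
n(e⁻) = 1.946×10^5 / 96485 = 2.017 mol
2H⁺ + 2e⁻ → H₂, so n(H₂) = 2.017 / 2 = 1.009 mol
V = nRT/P = 1.009 × 0.0821 × 321 / 1.31 = 20.30 L

20.3 L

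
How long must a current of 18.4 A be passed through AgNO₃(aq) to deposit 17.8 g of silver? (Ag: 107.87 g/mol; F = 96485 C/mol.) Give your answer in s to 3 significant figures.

n(Ag) = 17.8 / 107.87 = 0.1650 mol
Ag⁺ + e⁻ → Ag, so n(e⁻) = 0.1650 mol
Q = 0.1650 × 96485 = 15920 C
t = Q / I = 15920 / 18.4 = 865.2 s

865 s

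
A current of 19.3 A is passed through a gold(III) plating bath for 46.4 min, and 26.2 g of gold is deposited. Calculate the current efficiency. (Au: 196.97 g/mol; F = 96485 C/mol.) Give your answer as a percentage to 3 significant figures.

71.7%

Q = 19.3 × 2784 = 53730 C
n(e⁻) = 53730 / 96485 = 0.5569 mol
Au³⁺ + 3e⁻ → Au, so theoretical n(Au) = 0.1856 mol → 36.56 g
Efficiency = 26.2 / 36.56 = 0.7166 = 71.7%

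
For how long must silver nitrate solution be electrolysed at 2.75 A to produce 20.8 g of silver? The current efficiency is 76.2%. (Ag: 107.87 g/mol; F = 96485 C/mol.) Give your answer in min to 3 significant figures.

148 min

n(Ag) = 20.8 / 107.87 = 0.1928 mol
Ag⁺ + e⁻ → Ag, so n(e⁻) = 0.1928 mol
Q = 0.1928 × 96485 / 0.762 = 24410 C
t = Q / I = 24410 / 2.75 = 8876 s = 148 min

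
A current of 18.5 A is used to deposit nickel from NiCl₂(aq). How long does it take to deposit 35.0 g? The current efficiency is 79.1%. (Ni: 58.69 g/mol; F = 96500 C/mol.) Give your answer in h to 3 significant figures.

2.18 h

n(Ni) = 35.0 / 58.69 = 0.5964 mol
Ni²⁺ + 2e⁻ → Ni, so n(e⁻) = 2 × 0.5964 = 1.193 mol
Q = 1.193 × 96500 / 0.791 = 1.455×10^5 C
t = Q / I = 1.455×10^5 / 18.5 = 7865 s = 2.18 h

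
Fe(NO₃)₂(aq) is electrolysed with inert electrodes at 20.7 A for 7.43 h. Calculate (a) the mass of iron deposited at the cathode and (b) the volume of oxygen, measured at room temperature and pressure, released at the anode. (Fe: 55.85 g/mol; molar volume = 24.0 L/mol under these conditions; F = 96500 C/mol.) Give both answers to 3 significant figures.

160 g Fe; 34.4 L O₂

Q = 20.7 × 26748 = 5.537×10^5 C; n(e⁻) = 5.537×10^5 / 96500 = 5.738 mol
Cathode: Fe²⁺ + 2e⁻ → Fe → n(Fe) = 5.738/2 = 2.869 mol → 160 g
Anode: 2H₂O → O₂ + 4H⁺ + 4e⁻ → n(O₂) = 5.738/4 = 1.435 mol → 34.4 L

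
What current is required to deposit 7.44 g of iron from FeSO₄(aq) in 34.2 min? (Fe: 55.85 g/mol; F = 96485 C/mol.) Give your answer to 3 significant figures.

n(Fe) = 7.44 / 55.85 = 0.1332 mol
Fe²⁺ + 2e⁻ → Fe, so n(e⁻) = 2 × 0.1332 = 0.2664 mol
Q = 0.2664 × 96485 = 25700 C
I = Q / t = 25700 / 2052 s = 12.5 A

12.5 A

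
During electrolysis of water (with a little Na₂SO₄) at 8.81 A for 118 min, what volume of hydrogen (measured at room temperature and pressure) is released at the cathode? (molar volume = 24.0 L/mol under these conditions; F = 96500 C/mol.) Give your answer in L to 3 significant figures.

7.76 L

Charge passed = 8.81 × 7080 = 62370 C
n(e⁻) = 62370 / 96500 = 0.6463 mol
2H⁺ + 2e⁻ → H₂, so n(H₂) = 0.6463 / 2 = 0.3232 mol
V = 0.3232 × 24.0 = 7.757 L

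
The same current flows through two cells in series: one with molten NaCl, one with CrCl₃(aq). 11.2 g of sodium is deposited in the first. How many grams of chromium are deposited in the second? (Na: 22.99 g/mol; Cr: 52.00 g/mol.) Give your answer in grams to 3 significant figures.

n(Na) = 11.2 / 22.99 = 0.4872 mol
Na⁺ + e⁻ → Na, so n(e⁻) = 0.4872 mol
Same current for the same time ⇒ same n(e⁻) = 0.4872 mol in both cells.
Cr³⁺ + 3e⁻ → Cr, so n(Cr) = 0.4872 / 3 = 0.1624 mol
m(Cr) = 0.1624 × 52.00 = 8.44 g

8.44 g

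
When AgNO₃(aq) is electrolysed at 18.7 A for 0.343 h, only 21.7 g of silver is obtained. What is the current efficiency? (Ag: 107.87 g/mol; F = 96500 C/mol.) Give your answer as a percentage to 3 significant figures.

84.1%

Q = 18.7 × 1234.8 = 23090 C
n(e⁻) = 23090 / 96500 = 0.2393 mol
Ag⁺ + e⁻ → Ag, so theoretical n(Ag) = 0.2393 mol → 25.81 g
Efficiency = 21.7 / 25.81 = 0.8408 = 84.1%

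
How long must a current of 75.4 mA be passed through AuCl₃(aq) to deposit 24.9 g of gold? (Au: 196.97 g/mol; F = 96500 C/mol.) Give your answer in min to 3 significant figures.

n(Au) = 24.9 / 196.97 = 0.1264 mol
Au³⁺ + 3e⁻ → Au, so n(e⁻) = 3 × 0.1264 = 0.3792 mol
Q = 0.3792 × 96500 = 36590 C
t = Q / I = 36590 / 0.0754 = 4.853×10^5 s = 8090 min

8090 min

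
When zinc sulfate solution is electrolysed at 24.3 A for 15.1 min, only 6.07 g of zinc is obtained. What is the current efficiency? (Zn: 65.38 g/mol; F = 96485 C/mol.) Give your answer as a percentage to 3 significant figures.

81.4%

Q = 24.3 × 906 = 22020 C
n(e⁻) = 22020 / 96485 = 0.2282 mol
Zn²⁺ + 2e⁻ → Zn, so theoretical n(Zn) = 0.1141 mol → 7.460 g
Efficiency = 6.07 / 7.460 = 0.8137 = 81.4%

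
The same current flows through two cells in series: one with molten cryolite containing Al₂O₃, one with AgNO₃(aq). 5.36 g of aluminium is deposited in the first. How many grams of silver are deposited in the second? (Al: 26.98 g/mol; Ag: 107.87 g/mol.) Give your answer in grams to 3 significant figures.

64.3 g

n(Al) = 5.36 / 26.98 = 0.1987 mol
Al³⁺ + 3e⁻ → Al, so n(e⁻) = 3 × 0.1987 = 0.5961 mol
Since the cells are in series, n(e⁻) in the Ag cell is also 0.5961 mol.
Ag⁺ + e⁻ → Ag, so n(Ag) = 0.5961 mol
m(Ag) = 0.5961 × 107.87 = 64.3 g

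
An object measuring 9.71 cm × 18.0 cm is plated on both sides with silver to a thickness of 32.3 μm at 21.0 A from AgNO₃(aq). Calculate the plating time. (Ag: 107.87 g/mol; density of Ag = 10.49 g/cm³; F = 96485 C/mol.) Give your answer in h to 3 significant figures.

0.140 h

Plated area = 2 × 9.71 × 18.0 = 349.6 cm²
Volume = 349.6 × 32.3×10⁻⁴ cm = 1.129 cm³
m(Ag) = 1.129 × 10.49 = 11.84 g
n(Ag) = 11.84 / 107.87 = 0.1098 mol; n(e⁻) = 0.1098 mol
Q = 0.1098 × 96485 = 10590 C
t = 10590 / 21.0 = 504.3 s = 0.140 h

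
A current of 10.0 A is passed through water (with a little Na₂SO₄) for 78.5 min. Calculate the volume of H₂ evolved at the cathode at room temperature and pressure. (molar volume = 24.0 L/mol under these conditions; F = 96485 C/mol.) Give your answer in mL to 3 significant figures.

5860 mL

Q = It = 10.0 × 4710 = 47100 C
Moles of electrons = 47100 / 96485 = 0.4882 mol
2H⁺ + 2e⁻ → H₂, so n(H₂) = 0.4882 / 2 = 0.2441 mol
V = 0.2441 × 24.0 = 5.858 L
= 5860 mL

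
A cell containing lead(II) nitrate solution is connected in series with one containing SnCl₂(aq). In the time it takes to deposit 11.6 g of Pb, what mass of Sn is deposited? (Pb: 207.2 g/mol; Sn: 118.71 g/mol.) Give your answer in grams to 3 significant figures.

n(Pb) = 11.6 / 207.2 = 0.05598 mol
Pb²⁺ + 2e⁻ → Pb, so n(e⁻) = 2 × 0.05598 = 0.1120 mol
In series, the same 0.1120 mol of electrons flows through the second cell.
Sn²⁺ + 2e⁻ → Sn, so n(Sn) = 0.1120 / 2 = 0.05600 mol
m(Sn) = 0.05600 × 118.71 = 6.65 g

6.65 g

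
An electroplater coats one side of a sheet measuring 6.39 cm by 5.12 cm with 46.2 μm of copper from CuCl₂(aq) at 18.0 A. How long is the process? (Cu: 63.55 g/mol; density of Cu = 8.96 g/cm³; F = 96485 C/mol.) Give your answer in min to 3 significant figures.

3.81 min

Plated area = 6.39 × 5.12 = 32.72 cm²
Volume = 32.72 × 46.2×10⁻⁴ cm = 0.1512 cm³
m(Cu) = 0.1512 × 8.96 = 1.355 g
n(Cu) = 1.355 / 63.55 = 0.02132 mol; n(e⁻) = 2 × 0.02132 = 0.04264 mol
Q = 0.04264 × 96485 = 4114 C
t = 4114 / 18.0 = 228.6 s = 3.81 min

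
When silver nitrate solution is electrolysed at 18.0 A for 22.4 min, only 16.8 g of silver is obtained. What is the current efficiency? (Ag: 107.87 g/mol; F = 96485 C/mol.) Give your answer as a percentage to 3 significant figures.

Q = 18.0 × 1344 = 24190 C
n(e⁻) = 24190 / 96485 = 0.2507 mol
Ag⁺ + e⁻ → Ag, so theoretical n(Ag) = 0.2507 mol → 27.04 g
Efficiency = 16.8 / 27.04 = 0.6213 = 62.1%

62.1%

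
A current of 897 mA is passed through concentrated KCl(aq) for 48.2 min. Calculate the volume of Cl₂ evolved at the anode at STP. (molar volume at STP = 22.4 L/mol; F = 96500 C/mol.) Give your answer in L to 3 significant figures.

Q = It = 0.897 × 2892 = 2594 C
n(e⁻) = 2594 / 96500 = 0.02688 mol
2Cl⁻ → Cl₂ + 2e⁻, so n(Cl₂) = 0.02688 / 2 = 0.01344 mol
V = 0.01344 × 22.4 = 0.3011 L

0.301 L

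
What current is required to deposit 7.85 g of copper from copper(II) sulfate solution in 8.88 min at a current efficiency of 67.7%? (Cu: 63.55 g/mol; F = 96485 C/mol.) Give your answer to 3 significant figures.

n(Cu) = 7.85 / 63.55 = 0.1235 mol
Cu²⁺ + 2e⁻ → Cu, so n(e⁻) = 2 × 0.1235 = 0.2470 mol
Q = 0.2470 × 96485 / 0.677 = 35200 C
I = Q / t = 35200 / 532.8 s = 66.1 A

66.1 A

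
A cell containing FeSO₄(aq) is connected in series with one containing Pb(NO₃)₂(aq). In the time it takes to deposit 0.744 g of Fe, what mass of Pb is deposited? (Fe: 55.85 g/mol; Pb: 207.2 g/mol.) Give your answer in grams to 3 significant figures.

n(Fe) = 0.744 / 55.85 = 0.01332 mol
Fe²⁺ + 2e⁻ → Fe, so n(e⁻) = 2 × 0.01332 = 0.02664 mol
The cells are in series, so the same charge (and hence the same n(e⁻) = 0.02664 mol) passes through both.
Pb²⁺ + 2e⁻ → Pb, so n(Pb) = 0.02664 / 2 = 0.01332 mol
m(Pb) = 0.01332 × 207.2 = 2.76 g

2.76 g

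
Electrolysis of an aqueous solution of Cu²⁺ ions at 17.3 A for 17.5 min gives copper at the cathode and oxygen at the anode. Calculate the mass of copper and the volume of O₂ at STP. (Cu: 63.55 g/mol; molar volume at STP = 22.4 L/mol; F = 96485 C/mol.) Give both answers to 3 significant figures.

Q = 17.3 × 1050 = 18170 C; n(e⁻) = 18170 / 96485 = 0.1883 mol
Cathode: Cu²⁺ + 2e⁻ → Cu → n(Cu) = 0.1883/2 = 0.09415 mol → 5.98 g
Anode: 2H₂O → O₂ + 4H⁺ + 4e⁻ → n(O₂) = 0.1883/4 = 0.04708 mol → 1.05 L

5.98 g Cu; 1.05 L O₂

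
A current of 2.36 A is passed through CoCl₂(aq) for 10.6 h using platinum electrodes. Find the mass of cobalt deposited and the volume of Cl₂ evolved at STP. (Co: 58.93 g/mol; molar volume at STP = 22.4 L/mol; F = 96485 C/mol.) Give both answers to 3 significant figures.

Q = 2.36 × 38160 = 90060 C; n(e⁻) = 90060 / 96485 = 0.9334 mol
Cathode: Co²⁺ + 2e⁻ → Co → n(Co) = 0.9334/2 = 0.4667 mol → 27.5 g
Anode: 2Cl⁻ → Cl₂ + 2e⁻ → n(Cl₂) = 0.9334/2 = 0.4667 mol → 10.5 L

27.5 g Co; 10.5 L Cl₂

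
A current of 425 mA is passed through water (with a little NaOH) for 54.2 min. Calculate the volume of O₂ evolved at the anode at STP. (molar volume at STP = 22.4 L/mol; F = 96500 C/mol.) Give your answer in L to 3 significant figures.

0.0802 L

Q = It = 0.425 × 3252 = 1382 C
Moles of electrons = 1382 / 96500 = 0.01432 mol
2H₂O → O₂ + 4H⁺ + 4e⁻, so n(O₂) = 0.01432 / 4 = 0.003580 mol
V = 0.003580 × 22.4 = 0.08019 L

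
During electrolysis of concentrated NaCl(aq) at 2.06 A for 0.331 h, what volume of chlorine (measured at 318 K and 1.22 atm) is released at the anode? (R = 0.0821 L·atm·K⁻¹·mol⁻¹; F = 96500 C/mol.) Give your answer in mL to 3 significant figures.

Charge passed = 2.06 × 1191.6 = 2455 C
n(e⁻) = Q/F = 2455/96500 = 0.02544 mol
2Cl⁻ → Cl₂ + 2e⁻, so n(Cl₂) = 0.02544 / 2 = 0.01272 mol
V = nRT/P = 0.01272 × 0.0821 × 318 / 1.22 = 0.2722 L
= 272 mL

272 mL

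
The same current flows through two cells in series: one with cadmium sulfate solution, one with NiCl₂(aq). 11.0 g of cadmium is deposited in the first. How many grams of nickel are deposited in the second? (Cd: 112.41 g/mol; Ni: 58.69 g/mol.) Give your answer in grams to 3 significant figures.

5.74 g

n(Cd) = 11.0 / 112.41 = 0.09786 mol
Cd²⁺ + 2e⁻ → Cd, so n(e⁻) = 2 × 0.09786 = 0.1957 mol
Same current for the same time ⇒ same n(e⁻) = 0.1957 mol in both cells.
Ni²⁺ + 2e⁻ → Ni, so n(Ni) = 0.1957 / 2 = 0.09785 mol
m(Ni) = 0.09785 × 58.69 = 5.74 g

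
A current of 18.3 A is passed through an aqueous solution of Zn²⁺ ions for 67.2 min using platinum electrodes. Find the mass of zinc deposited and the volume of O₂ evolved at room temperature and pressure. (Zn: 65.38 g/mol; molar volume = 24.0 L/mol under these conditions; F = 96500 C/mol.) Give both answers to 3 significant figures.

Q = 18.3 × 4032 = 73790 C; n(e⁻) = 73790 / 96500 = 0.7647 mol
Cathode: Zn²⁺ + 2e⁻ → Zn → n(Zn) = 0.7647/2 = 0.3824 mol → 25.0 g
Anode: 2H₂O → O₂ + 4H⁺ + 4e⁻ → n(O₂) = 0.7647/4 = 0.1912 mol → 4.59 L

25.0 g Zn; 4.59 L O₂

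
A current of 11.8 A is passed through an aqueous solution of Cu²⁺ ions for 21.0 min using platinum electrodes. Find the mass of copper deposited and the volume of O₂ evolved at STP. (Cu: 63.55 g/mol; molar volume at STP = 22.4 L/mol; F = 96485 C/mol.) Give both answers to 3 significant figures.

Q = 11.8 × 1260 = 14870 C; n(e⁻) = 14870 / 96485 = 0.1541 mol
Cathode: Cu²⁺ + 2e⁻ → Cu → n(Cu) = 0.1541/2 = 0.07705 mol → 4.90 g
Anode: 2H₂O → O₂ + 4H⁺ + 4e⁻ → n(O₂) = 0.1541/4 = 0.03853 mol → 0.863 L

4.90 g Cu; 0.863 L O₂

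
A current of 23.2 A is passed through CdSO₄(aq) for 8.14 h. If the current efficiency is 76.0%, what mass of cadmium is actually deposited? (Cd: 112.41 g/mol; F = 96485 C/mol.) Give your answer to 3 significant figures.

Q = 23.2 × 29304 = 6.799×10^5 C
n(e⁻) = 6.799×10^5 / 96485 = 7.047 mol
Cd²⁺ + 2e⁻ → Cd, so theoretical m(Cd) = 3.524 × 112.41 = 396.1 g
Actual mass = 76.0% × 396.1 = 301 g

301 g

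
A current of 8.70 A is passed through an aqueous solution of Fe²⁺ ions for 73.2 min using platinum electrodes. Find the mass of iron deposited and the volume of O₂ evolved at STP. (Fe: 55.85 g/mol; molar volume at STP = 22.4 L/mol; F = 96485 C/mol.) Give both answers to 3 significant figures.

11.1 g Fe; 2.22 L O₂

Q = 8.70 × 4392 = 38210 C; n(e⁻) = 38210 / 96485 = 0.3960 mol
Cathode: Fe²⁺ + 2e⁻ → Fe → n(Fe) = 0.3960/2 = 0.1980 mol → 11.1 g
Anode: 2H₂O → O₂ + 4H⁺ + 4e⁻ → n(O₂) = 0.3960/4 = 0.09900 mol → 2.22 L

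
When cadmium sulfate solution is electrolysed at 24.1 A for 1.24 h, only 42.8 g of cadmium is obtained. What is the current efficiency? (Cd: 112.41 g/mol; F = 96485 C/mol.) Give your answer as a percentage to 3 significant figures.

68.3%

Q = 24.1 × 4464 = 1.076×10^5 C
n(e⁻) = 1.076×10^5 / 96485 = 1.115 mol
Cd²⁺ + 2e⁻ → Cd, so theoretical n(Cd) = 0.5575 mol → 62.67 g
Efficiency = 42.8 / 62.67 = 0.6829 = 68.3%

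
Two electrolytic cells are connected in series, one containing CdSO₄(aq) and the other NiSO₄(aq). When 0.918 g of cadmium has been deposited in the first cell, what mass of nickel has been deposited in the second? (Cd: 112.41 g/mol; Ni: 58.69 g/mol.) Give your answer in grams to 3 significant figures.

0.479 g

n(Cd) = 0.918 / 112.41 = 0.008167 mol
Cd²⁺ + 2e⁻ → Cd, so n(e⁻) = 2 × 0.008167 = 0.01633 mol
Since the cells are in series, n(e⁻) in the Ni cell is also 0.01633 mol.
Ni²⁺ + 2e⁻ → Ni, so n(Ni) = 0.01633 / 2 = 0.008165 mol
m(Ni) = 0.008165 × 58.69 = 0.479 g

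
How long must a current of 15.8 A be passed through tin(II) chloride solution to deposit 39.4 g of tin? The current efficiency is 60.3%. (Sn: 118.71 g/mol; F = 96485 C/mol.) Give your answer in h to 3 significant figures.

1.87 h

n(Sn) = 39.4 / 118.71 = 0.3319 mol
Sn²⁺ + 2e⁻ → Sn, so n(e⁻) = 2 × 0.3319 = 0.6638 mol
Q = 0.6638 × 96485 / 0.603 = 1.062×10^5 C
t = Q / I = 1.062×10^5 / 15.8 = 6722 s = 1.87 h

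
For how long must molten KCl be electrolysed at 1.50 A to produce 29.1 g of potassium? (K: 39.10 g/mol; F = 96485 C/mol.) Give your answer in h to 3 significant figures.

n(K) = 29.1 / 39.10 = 0.7442 mol
K⁺ + e⁻ → K, so n(e⁻) = 0.7442 mol
Q = 0.7442 × 96485 = 71800 C
t = Q / I = 71800 / 1.50 = 47870 s = 13.3 h

13.3 h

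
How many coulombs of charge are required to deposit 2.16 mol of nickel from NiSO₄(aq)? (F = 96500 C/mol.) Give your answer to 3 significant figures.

Ni²⁺ + 2e⁻ → Ni, so n(e⁻) = 2 × 2.16 = 4.320 mol
Q = 4.320 × 96500 = 4.169×10^5 C

4.17×10^5 C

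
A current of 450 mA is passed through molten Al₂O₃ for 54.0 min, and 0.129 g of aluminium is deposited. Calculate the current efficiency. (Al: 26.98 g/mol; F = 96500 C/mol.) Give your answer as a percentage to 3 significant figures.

94.9%

Q = 0.450 × 3240 = 1458 C
n(e⁻) = 1458 / 96500 = 0.01511 mol
Al³⁺ + 3e⁻ → Al, so theoretical n(Al) = 0.005037 mol → 0.1359 g
Efficiency = 0.129 / 0.1359 = 0.9492 = 94.9%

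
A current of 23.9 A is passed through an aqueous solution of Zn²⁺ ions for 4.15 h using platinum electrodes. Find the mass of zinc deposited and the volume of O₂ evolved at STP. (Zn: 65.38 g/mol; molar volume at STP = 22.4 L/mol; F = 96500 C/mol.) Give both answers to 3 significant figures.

121 g Zn; 20.7 L O₂

Q = 23.9 × 14940 = 3.571×10^5 C; n(e⁻) = 3.571×10^5 / 96500 = 3.701 mol
Cathode: Zn²⁺ + 2e⁻ → Zn → n(Zn) = 3.701/2 = 1.851 mol → 121 g
Anode: 2H₂O → O₂ + 4H⁺ + 4e⁻ → n(O₂) = 3.701/4 = 0.9253 mol → 20.7 L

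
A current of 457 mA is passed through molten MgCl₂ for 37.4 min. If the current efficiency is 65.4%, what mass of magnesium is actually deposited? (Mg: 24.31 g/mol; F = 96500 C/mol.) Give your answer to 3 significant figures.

Q = 0.457 × 2244 = 1026 C
n(e⁻) = 1026 / 96500 = 0.01063 mol
Mg²⁺ + 2e⁻ → Mg, so theoretical m(Mg) = 0.005315 × 24.31 = 0.1292 g
Actual mass = 65.4% × 0.1292 = 0.0845 g

0.0845 g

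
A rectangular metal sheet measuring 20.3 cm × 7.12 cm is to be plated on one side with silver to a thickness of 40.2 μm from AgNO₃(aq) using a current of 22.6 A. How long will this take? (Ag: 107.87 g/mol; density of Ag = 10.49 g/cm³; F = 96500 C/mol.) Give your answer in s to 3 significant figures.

Plated area = 20.3 × 7.12 = 144.5 cm²
Volume = 144.5 × 40.2×10⁻⁴ cm = 0.5809 cm³
m(Ag) = 0.5809 × 10.49 = 6.094 g
n(Ag) = 6.094 / 107.87 = 0.05649 mol; n(e⁻) = 0.05649 mol
Q = 0.05649 × 96500 = 5451 C
t = 5451 / 22.6 = 241.2 s

241 s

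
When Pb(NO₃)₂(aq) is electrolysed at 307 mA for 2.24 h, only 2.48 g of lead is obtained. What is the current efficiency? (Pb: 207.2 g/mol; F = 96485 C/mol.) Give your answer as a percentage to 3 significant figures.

Q = 0.307 × 8064 = 2476 C
n(e⁻) = 2476 / 96485 = 0.02566 mol
Pb²⁺ + 2e⁻ → Pb, so theoretical n(Pb) = 0.01283 mol → 2.658 g
Efficiency = 2.48 / 2.658 = 0.9330 = 93.3%

93.3%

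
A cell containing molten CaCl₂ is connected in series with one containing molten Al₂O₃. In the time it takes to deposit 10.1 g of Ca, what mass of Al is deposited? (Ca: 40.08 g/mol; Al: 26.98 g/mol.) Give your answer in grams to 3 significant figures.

4.53 g

n(Ca) = 10.1 / 40.08 = 0.2520 mol
Ca²⁺ + 2e⁻ → Ca, so n(e⁻) = 2 × 0.2520 = 0.5040 mol
The cells are in series, so the same charge (and hence the same n(e⁻) = 0.5040 mol) passes through both.
Al³⁺ + 3e⁻ → Al, so n(Al) = 0.5040 / 3 = 0.1680 mol
m(Al) = 0.1680 × 26.98 = 4.53 g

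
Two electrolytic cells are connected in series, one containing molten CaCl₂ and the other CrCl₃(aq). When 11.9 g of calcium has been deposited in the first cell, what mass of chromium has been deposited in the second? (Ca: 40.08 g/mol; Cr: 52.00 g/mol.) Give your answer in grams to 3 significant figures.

n(Ca) = 11.9 / 40.08 = 0.2969 mol
Ca²⁺ + 2e⁻ → Ca, so n(e⁻) = 2 × 0.2969 = 0.5938 mol
Since the cells are in series, n(e⁻) in the Cr cell is also 0.5938 mol.
Cr³⁺ + 3e⁻ → Cr, so n(Cr) = 0.5938 / 3 = 0.1979 mol
m(Cr) = 0.1979 × 52.00 = 10.3 g

10.3 g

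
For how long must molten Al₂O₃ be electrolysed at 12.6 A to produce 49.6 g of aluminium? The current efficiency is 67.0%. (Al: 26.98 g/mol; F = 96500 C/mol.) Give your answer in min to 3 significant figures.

1050 min

n(Al) = 49.6 / 26.98 = 1.838 mol
Al³⁺ + 3e⁻ → Al, so n(e⁻) = 3 × 1.838 = 5.514 mol
Q = 5.514 × 96500 / 0.670 = 7.942×10^5 C
t = Q / I = 7.942×10^5 / 12.6 = 63030 s = 1050 min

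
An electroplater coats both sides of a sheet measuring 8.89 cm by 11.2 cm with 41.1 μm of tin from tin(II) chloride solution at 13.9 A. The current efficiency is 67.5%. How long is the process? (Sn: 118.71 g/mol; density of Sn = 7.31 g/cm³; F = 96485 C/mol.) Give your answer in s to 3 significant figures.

Plated area = 2 × 8.89 × 11.2 = 199.1 cm²
Volume = 199.1 × 41.1×10⁻⁴ cm = 0.8183 cm³
m(Sn) = 0.8183 × 7.31 = 5.982 g
n(Sn) = 5.982 / 118.71 = 0.05039 mol; n(e⁻) = 2 × 0.05039 = 0.1008 mol
Q = 0.1008 × 96485 / 0.675 = 14410 C
t = 14410 / 13.9 = 1037 s

1040 s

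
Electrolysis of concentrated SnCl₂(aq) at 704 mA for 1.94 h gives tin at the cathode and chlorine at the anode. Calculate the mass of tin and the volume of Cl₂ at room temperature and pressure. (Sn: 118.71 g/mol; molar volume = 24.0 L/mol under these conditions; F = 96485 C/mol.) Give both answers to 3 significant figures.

3.02 g Sn; 0.612 L Cl₂

Q = 0.704 × 6984 = 4917 C; n(e⁻) = 4917 / 96485 = 0.05096 mol
Cathode: Sn²⁺ + 2e⁻ → Sn → n(Sn) = 0.05096/2 = 0.02548 mol → 3.02 g
Anode: 2Cl⁻ → Cl₂ + 2e⁻ → n(Cl₂) = 0.05096/2 = 0.02548 mol → 0.612 L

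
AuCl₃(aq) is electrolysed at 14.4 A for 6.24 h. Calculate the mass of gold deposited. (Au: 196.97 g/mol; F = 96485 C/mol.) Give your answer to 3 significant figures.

Q = It = 14.4 × 22464 = 3.235×10^5 C
n(e⁻) = 3.235×10^5 / 96485 = 3.353 mol
Au³⁺ + 3e⁻ → Au, so n(Au) = 3.353 / 3 = 1.118 mol
m = 1.118 × 196.97 = 220 g

220 g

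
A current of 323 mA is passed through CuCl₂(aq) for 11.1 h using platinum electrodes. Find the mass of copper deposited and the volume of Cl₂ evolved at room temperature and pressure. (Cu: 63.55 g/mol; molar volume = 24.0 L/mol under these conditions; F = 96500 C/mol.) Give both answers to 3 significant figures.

Q = 0.323 × 39960 = 12910 C; n(e⁻) = 12910 / 96500 = 0.1338 mol
Cathode: Cu²⁺ + 2e⁻ → Cu → n(Cu) = 0.1338/2 = 0.06690 mol → 4.25 g
Anode: 2Cl⁻ → Cl₂ + 2e⁻ → n(Cl₂) = 0.1338/2 = 0.06690 mol → 1.61 L

4.25 g Cu; 1.61 L Cl₂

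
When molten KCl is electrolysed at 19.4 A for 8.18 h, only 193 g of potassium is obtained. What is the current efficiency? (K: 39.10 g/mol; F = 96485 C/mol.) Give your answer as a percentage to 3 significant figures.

Q = 19.4 × 29448 = 5.713×10^5 C
n(e⁻) = 5.713×10^5 / 96485 = 5.921 mol
K⁺ + e⁻ → K, so theoretical n(K) = 5.921 mol → 231.5 g
Efficiency = 193 / 231.5 = 0.8337 = 83.4%

83.4%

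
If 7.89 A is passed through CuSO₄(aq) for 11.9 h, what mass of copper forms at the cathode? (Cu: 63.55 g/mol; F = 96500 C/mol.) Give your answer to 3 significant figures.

111 g

Q = It = 7.89 × 42840 = 3.380×10^5 C
n(e⁻) = Q/F = 3.380×10^5/96500 = 3.503 mol
Cu²⁺ + 2e⁻ → Cu, so n(Cu) = 3.503 / 2 = 1.752 mol
m = 1.752 × 63.55 = 111 g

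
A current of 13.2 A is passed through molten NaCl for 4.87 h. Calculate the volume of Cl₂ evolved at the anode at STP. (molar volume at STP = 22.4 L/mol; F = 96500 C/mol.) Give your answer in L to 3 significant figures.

Q = 13.2 A × 17532 s = 2.314×10^5 C
Moles of electrons = 2.314×10^5 / 96500 = 2.398 mol
2Cl⁻ → Cl₂ + 2e⁻, so n(Cl₂) = 2.398 / 2 = 1.199 mol
V = 1.199 × 22.4 = 26.86 L

26.9 L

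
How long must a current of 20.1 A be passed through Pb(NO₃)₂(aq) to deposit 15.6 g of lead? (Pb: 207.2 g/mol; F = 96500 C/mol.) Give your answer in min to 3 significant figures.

n(Pb) = 15.6 / 207.2 = 0.07529 mol
Pb²⁺ + 2e⁻ → Pb, so n(e⁻) = 2 × 0.07529 = 0.1506 mol
Q = 0.1506 × 96500 = 14530 C
t = Q / I = 14530 / 20.1 = 722.9 s = 12.0 min

12.0 min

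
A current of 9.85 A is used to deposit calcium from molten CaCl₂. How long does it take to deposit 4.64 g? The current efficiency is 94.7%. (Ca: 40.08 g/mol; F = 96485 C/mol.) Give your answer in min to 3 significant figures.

39.9 min

n(Ca) = 4.64 / 40.08 = 0.1158 mol
Ca²⁺ + 2e⁻ → Ca, so n(e⁻) = 2 × 0.1158 = 0.2316 mol
Q = 0.2316 × 96485 / 0.947 = 23600 C
t = Q / I = 23600 / 9.85 = 2396 s = 39.9 min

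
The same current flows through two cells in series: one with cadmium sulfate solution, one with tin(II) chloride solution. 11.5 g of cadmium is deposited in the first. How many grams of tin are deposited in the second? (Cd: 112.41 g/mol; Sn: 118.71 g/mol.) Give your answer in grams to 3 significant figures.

12.1 g

n(Cd) = 11.5 / 112.41 = 0.1023 mol
Cd²⁺ + 2e⁻ → Cd, so n(e⁻) = 2 × 0.1023 = 0.2046 mol
Same current for the same time ⇒ same n(e⁻) = 0.2046 mol in both cells.
Sn²⁺ + 2e⁻ → Sn, so n(Sn) = 0.2046 / 2 = 0.1023 mol
m(Sn) = 0.1023 × 118.71 = 12.1 g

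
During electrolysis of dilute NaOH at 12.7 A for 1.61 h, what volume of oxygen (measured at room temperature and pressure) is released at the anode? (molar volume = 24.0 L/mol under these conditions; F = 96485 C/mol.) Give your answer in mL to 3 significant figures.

Q = 12.7 A × 5796 s = 73610 C
Moles of electrons = 73610 / 96485 = 0.7629 mol
2H₂O → O₂ + 4H⁺ + 4e⁻, so n(O₂) = 0.7629 / 4 = 0.1907 mol
V = 0.1907 × 24.0 = 4.577 L
= 4580 mL

4580 mL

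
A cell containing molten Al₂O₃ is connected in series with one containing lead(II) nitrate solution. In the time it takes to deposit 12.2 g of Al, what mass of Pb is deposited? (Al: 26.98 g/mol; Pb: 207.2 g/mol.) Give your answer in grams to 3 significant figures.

n(Al) = 12.2 / 26.98 = 0.4522 mol
Al³⁺ + 3e⁻ → Al, so n(e⁻) = 3 × 0.4522 = 1.357 mol
Since the cells are in series, n(e⁻) in the Pb cell is also 1.357 mol.
Pb²⁺ + 2e⁻ → Pb, so n(Pb) = 1.357 / 2 = 0.6785 mol
m(Pb) = 0.6785 × 207.2 = 141 g

141 g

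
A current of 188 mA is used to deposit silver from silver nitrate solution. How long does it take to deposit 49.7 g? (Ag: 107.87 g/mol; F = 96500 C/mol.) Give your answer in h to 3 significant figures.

n(Ag) = 49.7 / 107.87 = 0.4607 mol
Ag⁺ + e⁻ → Ag, so n(e⁻) = 0.4607 mol
Q = 0.4607 × 96500 = 44460 C
t = Q / I = 44460 / 0.188 = 2.365×10^5 s = 65.7 h

65.7 h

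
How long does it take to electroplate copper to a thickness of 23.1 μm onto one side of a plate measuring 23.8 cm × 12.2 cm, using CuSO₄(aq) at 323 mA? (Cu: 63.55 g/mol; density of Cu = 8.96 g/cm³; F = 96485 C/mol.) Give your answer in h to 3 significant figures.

Plated area = 23.8 × 12.2 = 290.4 cm²
Volume = 290.4 × 23.1×10⁻⁴ cm = 0.6708 cm³
m(Cu) = 0.6708 × 8.96 = 6.010 g
n(Cu) = 6.010 / 63.55 = 0.09457 mol; n(e⁻) = 2 × 0.09457 = 0.1891 mol
Q = 0.1891 × 96485 = 18250 C
t = 18250 / 0.323 = 56500 s = 15.7 h

15.7 h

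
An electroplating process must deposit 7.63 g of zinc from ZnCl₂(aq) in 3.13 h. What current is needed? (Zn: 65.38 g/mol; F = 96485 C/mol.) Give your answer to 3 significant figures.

2.00 A

n(Zn) = 7.63 / 65.38 = 0.1167 mol
Zn²⁺ + 2e⁻ → Zn, so n(e⁻) = 2 × 0.1167 = 0.2334 mol
Q = 0.2334 × 96485 = 22520 C
I = Q / t = 22520 / 11268 s = 2.00 A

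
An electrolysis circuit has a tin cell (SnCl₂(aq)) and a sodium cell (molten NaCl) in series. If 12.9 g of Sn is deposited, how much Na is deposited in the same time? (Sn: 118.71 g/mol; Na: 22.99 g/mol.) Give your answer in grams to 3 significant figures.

5.00 g

n(Sn) = 12.9 / 118.71 = 0.1087 mol
Sn²⁺ + 2e⁻ → Sn, so n(e⁻) = 2 × 0.1087 = 0.2174 mol
The cells are in series, so the same charge (and hence the same n(e⁻) = 0.2174 mol) passes through both.
Na⁺ + e⁻ → Na, so n(Na) = 0.2174 mol
m(Na) = 0.2174 × 22.99 = 5.00 g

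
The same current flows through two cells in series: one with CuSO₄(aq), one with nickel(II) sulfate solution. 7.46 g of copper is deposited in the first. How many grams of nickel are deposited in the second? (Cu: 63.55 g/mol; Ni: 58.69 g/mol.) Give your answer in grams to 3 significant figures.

n(Cu) = 7.46 / 63.55 = 0.1174 mol
Cu²⁺ + 2e⁻ → Cu, so n(e⁻) = 2 × 0.1174 = 0.2348 mol
In series, the same 0.2348 mol of electrons flows through the second cell.
Ni²⁺ + 2e⁻ → Ni, so n(Ni) = 0.2348 / 2 = 0.1174 mol
m(Ni) = 0.1174 × 58.69 = 6.89 g

6.89 g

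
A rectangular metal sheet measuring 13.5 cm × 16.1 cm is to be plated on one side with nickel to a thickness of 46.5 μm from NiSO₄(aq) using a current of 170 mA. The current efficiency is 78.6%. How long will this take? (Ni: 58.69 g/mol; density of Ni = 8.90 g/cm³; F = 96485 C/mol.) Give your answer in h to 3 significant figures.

61.5 h

Plated area = 13.5 × 16.1 = 217.4 cm²
Volume = 217.4 × 46.5×10⁻⁴ cm = 1.011 cm³
m(Ni) = 1.011 × 8.90 = 8.998 g
n(Ni) = 8.998 / 58.69 = 0.1533 mol; n(e⁻) = 2 × 0.1533 = 0.3066 mol
Q = 0.3066 × 96485 / 0.786 = 37640 C
t = 37640 / 0.170 = 2.214×10^5 s = 61.5 h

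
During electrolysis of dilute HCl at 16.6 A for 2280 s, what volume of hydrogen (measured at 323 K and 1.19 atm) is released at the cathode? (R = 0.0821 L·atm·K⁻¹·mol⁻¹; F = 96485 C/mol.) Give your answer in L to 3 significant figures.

4.37 L

Q = It = 16.6 × 2280 = 37850 C
Moles of electrons = 37850 / 96485 = 0.3923 mol
2H⁺ + 2e⁻ → H₂, so n(H₂) = 0.3923 / 2 = 0.1962 mol
V = nRT/P = 0.1962 × 0.0821 × 323 / 1.19 = 4.372 L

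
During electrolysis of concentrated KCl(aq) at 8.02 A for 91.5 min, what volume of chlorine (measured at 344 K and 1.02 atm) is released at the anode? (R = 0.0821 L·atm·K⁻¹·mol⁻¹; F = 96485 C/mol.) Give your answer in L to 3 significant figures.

6.32 L

Q = It = 8.02 × 5490 = 44030 C
n(e⁻) = 44030 / 96485 = 0.4563 mol
2Cl⁻ → Cl₂ + 2e⁻, so n(Cl₂) = 0.4563 / 2 = 0.2282 mol
V = nRT/P = 0.2282 × 0.0821 × 344 / 1.02 = 6.319 L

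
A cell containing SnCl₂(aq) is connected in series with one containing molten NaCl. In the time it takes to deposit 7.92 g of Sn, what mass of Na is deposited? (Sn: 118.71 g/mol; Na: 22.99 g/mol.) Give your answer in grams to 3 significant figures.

n(Sn) = 7.92 / 118.71 = 0.06672 mol
Sn²⁺ + 2e⁻ → Sn, so n(e⁻) = 2 × 0.06672 = 0.1334 mol
In series, the same 0.1334 mol of electrons flows through the second cell.
Na⁺ + e⁻ → Na, so n(Na) = 0.1334 mol
m(Na) = 0.1334 × 22.99 = 3.07 g

3.07 g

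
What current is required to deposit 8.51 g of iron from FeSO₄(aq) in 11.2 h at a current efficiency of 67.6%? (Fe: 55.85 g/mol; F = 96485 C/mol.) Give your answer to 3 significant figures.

1.08 A

n(Fe) = 8.51 / 55.85 = 0.1524 mol
Fe²⁺ + 2e⁻ → Fe, so n(e⁻) = 2 × 0.1524 = 0.3048 mol
Q = 0.3048 × 96485 / 0.676 = 43500 C
I = Q / t = 43500 / 40320 s = 1.08 A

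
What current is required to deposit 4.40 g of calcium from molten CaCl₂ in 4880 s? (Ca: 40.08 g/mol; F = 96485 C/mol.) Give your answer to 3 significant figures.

n(Ca) = 4.40 / 40.08 = 0.1098 mol
Ca²⁺ + 2e⁻ → Ca, so n(e⁻) = 2 × 0.1098 = 0.2196 mol
Q = 0.2196 × 96485 = 21190 C
I = Q / t = 21190 / 4880 s = 4.34 A

4.34 A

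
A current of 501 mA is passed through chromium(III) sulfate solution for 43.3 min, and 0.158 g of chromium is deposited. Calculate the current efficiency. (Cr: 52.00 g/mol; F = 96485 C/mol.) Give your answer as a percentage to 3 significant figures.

Q = 0.501 × 2598 = 1302 C
n(e⁻) = 1302 / 96485 = 0.01349 mol
Cr³⁺ + 3e⁻ → Cr, so theoretical n(Cr) = 0.004497 mol → 0.2338 g
Efficiency = 0.158 / 0.2338 = 0.6758 = 67.6%

67.6%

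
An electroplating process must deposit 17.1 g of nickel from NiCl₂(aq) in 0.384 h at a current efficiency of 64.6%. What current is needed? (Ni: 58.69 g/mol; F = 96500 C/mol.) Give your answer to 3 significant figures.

n(Ni) = 17.1 / 58.69 = 0.2914 mol
Ni²⁺ + 2e⁻ → Ni, so n(e⁻) = 2 × 0.2914 = 0.5828 mol
Q = 0.5828 × 96500 / 0.646 = 87060 C
I = Q / t = 87060 / 1382.4 s = 63.0 A

63.0 A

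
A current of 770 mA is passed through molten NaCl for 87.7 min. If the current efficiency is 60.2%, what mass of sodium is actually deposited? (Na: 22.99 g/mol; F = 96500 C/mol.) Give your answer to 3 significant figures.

Q = 0.770 × 5262 = 4052 C
n(e⁻) = 4052 / 96500 = 0.04199 mol
Na⁺ + e⁻ → Na, so theoretical m(Na) = 0.04199 × 22.99 = 0.9654 g
Actual mass = 60.2% × 0.9654 = 0.581 g

0.581 g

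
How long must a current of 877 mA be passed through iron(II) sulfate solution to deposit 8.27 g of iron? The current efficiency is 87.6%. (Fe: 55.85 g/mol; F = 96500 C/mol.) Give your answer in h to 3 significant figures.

10.3 h

n(Fe) = 8.27 / 55.85 = 0.1481 mol
Fe²⁺ + 2e⁻ → Fe, so n(e⁻) = 2 × 0.1481 = 0.2962 mol
Q = 0.2962 × 96500 / 0.876 = 32630 C
t = Q / I = 32630 / 0.877 = 37210 s = 10.3 h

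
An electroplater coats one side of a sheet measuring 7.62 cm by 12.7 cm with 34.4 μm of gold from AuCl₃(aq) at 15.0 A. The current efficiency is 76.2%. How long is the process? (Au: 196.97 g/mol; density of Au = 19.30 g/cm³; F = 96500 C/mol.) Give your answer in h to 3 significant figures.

Plated area = 7.62 × 12.7 = 96.77 cm²
Volume = 96.77 × 34.4×10⁻⁴ cm = 0.3329 cm³
m(Au) = 0.3329 × 19.30 = 6.425 g
n(Au) = 6.425 / 196.97 = 0.03262 mol; n(e⁻) = 3 × 0.03262 = 0.09786 mol
Q = 0.09786 × 96500 / 0.762 = 12390 C
t = 12390 / 15.0 = 826.0 s = 0.229 h

0.229 h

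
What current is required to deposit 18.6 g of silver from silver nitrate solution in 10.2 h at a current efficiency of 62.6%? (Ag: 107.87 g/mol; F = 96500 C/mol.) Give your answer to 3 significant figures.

0.724 A

n(Ag) = 18.6 / 107.87 = 0.1724 mol
Ag⁺ + e⁻ → Ag, so n(e⁻) = 0.1724 mol
Q = 0.1724 × 96500 / 0.626 = 26580 C
I = Q / t = 26580 / 36720 s = 0.724 A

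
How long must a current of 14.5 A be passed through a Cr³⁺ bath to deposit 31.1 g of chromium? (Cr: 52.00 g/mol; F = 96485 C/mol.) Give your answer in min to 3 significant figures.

199 min

n(Cr) = 31.1 / 52.00 = 0.5981 mol
Cr³⁺ + 3e⁻ → Cr, so n(e⁻) = 3 × 0.5981 = 1.794 mol
Q = 1.794 × 96485 = 1.731×10^5 C
t = Q / I = 1.731×10^5 / 14.5 = 11940 s = 199 min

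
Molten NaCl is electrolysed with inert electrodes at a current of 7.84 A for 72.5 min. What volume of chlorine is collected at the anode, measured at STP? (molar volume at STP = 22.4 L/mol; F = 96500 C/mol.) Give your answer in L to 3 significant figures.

3.96 L

Charge passed = 7.84 × 4350 = 34100 C
Moles of electrons = 34100 / 96500 = 0.3534 mol
2Cl⁻ → Cl₂ + 2e⁻, so n(Cl₂) = 0.3534 / 2 = 0.1767 mol
V = 0.1767 × 22.4 = 3.958 L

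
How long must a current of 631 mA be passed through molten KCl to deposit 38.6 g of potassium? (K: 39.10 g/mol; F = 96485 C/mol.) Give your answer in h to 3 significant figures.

41.9 h

n(K) = 38.6 / 39.10 = 0.9872 mol
K⁺ + e⁻ → K, so n(e⁻) = 0.9872 mol
Q = 0.9872 × 96485 = 95250 C
t = Q / I = 95250 / 0.631 = 1.510×10^5 s = 41.9 h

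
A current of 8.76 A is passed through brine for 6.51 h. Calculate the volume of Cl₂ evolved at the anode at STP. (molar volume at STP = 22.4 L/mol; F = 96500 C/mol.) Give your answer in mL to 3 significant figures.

23800 mL

Charge passed = 8.76 × 23436 = 2.053×10^5 C
n(e⁻) = Q/F = 2.053×10^5/96500 = 2.127 mol
2Cl⁻ → Cl₂ + 2e⁻, so n(Cl₂) = 2.127 / 2 = 1.064 mol
V = 1.064 × 22.4 = 23.83 L
= 23800 mL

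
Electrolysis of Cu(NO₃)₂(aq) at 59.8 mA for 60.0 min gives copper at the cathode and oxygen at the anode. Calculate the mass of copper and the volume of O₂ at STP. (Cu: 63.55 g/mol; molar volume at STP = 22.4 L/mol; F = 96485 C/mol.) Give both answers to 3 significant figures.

0.0709 g Cu; 0.0125 L O₂

Q = 0.0598 × 3600 = 215.3 C; n(e⁻) = 215.3 / 96485 = 0.002231 mol
Cathode: Cu²⁺ + 2e⁻ → Cu → n(Cu) = 0.002231/2 = 0.001116 mol → 0.0709 g
Anode: 2H₂O → O₂ + 4H⁺ + 4e⁻ → n(O₂) = 0.002231/4 = 5.578×10^-4 mol → 0.0125 L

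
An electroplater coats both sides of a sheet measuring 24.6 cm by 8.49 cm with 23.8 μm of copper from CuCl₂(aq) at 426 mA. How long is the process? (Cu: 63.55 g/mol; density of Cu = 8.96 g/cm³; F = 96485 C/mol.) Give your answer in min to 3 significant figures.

Plated area = 2 × 24.6 × 8.49 = 417.7 cm²
Volume = 417.7 × 23.8×10⁻⁴ cm = 0.9941 cm³
m(Cu) = 0.9941 × 8.96 = 8.907 g
n(Cu) = 8.907 / 63.55 = 0.1402 mol; n(e⁻) = 2 × 0.1402 = 0.2804 mol
Q = 0.2804 × 96485 = 27050 C
t = 27050 / 0.426 = 63500 s = 1060 min

1060 min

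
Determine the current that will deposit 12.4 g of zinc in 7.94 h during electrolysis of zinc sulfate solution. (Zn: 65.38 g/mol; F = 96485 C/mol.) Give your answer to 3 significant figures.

1.28 A

n(Zn) = 12.4 / 65.38 = 0.1897 mol
Zn²⁺ + 2e⁻ → Zn, so n(e⁻) = 2 × 0.1897 = 0.3794 mol
Q = 0.3794 × 96485 = 36610 C
I = Q / t = 36610 / 28584 s = 1.28 A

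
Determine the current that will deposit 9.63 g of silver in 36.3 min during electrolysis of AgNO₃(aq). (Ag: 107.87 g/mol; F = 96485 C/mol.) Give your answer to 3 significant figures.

n(Ag) = 9.63 / 107.87 = 0.08927 mol
Ag⁺ + e⁻ → Ag, so n(e⁻) = 0.08927 mol
Q = 0.08927 × 96485 = 8613 C
I = Q / t = 8613 / 2178 s = 3.95 A

3.95 A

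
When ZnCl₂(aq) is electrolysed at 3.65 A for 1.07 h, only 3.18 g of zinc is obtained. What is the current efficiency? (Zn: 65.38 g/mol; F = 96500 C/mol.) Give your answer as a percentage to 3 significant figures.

66.8%

Q = 3.65 × 3852 = 14060 C
n(e⁻) = 14060 / 96500 = 0.1457 mol
Zn²⁺ + 2e⁻ → Zn, so theoretical n(Zn) = 0.07285 mol → 4.763 g
Efficiency = 3.18 / 4.763 = 0.6676 = 66.8%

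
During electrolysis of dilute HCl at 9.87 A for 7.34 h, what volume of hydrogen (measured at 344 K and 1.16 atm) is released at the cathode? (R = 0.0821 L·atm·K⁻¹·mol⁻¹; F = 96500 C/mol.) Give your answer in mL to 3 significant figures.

Q = It = 9.87 × 26424 = 2.608×10^5 C
Moles of electrons = 2.608×10^5 / 96500 = 2.703 mol
2H⁺ + 2e⁻ → H₂, so n(H₂) = 2.703 / 2 = 1.352 mol
V = nRT/P = 1.352 × 0.0821 × 344 / 1.16 = 32.92 L
= 32900 mL

32900 mL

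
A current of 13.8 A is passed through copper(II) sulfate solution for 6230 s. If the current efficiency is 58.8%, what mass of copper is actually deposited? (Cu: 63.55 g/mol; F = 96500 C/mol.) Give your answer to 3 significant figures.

Q = 13.8 × 6230 = 85970 C
n(e⁻) = 85970 / 96500 = 0.8909 mol
Cu²⁺ + 2e⁻ → Cu, so theoretical m(Cu) = 0.4455 × 63.55 = 28.31 g
Actual mass = 58.8% × 28.31 = 16.6 g

16.6 g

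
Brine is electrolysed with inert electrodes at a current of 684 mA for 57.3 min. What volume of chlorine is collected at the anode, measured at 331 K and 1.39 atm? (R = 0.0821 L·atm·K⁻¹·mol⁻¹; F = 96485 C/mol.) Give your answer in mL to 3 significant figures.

238 mL

Q = 0.684 A × 3438 s = 2352 C
n(e⁻) = Q/F = 2352/96485 = 0.02438 mol
2Cl⁻ → Cl₂ + 2e⁻, so n(Cl₂) = 0.02438 / 2 = 0.01219 mol
V = nRT/P = 0.01219 × 0.0821 × 331 / 1.39 = 0.2383 L
= 238 mL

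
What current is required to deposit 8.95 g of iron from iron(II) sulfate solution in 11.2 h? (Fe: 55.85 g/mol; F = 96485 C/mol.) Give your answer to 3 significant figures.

n(Fe) = 8.95 / 55.85 = 0.1603 mol
Fe²⁺ + 2e⁻ → Fe, so n(e⁻) = 2 × 0.1603 = 0.3206 mol
Q = 0.3206 × 96485 = 30930 C
I = Q / t = 30930 / 40320 s = 0.767 A

0.767 A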